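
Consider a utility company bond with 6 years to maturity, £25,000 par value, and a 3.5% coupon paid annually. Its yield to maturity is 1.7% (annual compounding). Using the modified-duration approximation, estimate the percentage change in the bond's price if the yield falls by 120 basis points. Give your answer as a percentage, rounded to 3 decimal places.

Periodic yield y = 0.017. Modified duration first:
  t   CF        PV=CF/(1+0.017)^t    t·PV
  1       875.00       860.3736       860.3736
  2       875.00       845.9918     1,691.9836
  3       875.00       831.8503     2,495.5510
  4       875.00       817.9453     3,271.7810
  5       875.00       804.2726     4,021.3631
  6    25,875.00    23,385.9298   140,315.5786
  Σ                 27,546.3634   152,656.6310
P = 27,546.3634; D_Mac = 5.54181 yrs; D_mod = 5.54181/(1+0.017) = 5.44917 yrs.
ΔP/P ≈ -D_mod · Δy = -5.44917 × (-0.012) = +0.065390 = +6.5390%.

+6.539%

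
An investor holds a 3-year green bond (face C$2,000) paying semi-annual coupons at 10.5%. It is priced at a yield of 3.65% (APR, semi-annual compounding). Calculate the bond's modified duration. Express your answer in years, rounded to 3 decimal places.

Periodic yield y = 0.01825. First find Macaulay duration:
  t   CF        PV=CF/(1+0.01825)^t    t·PV
  1       105.00       103.1181       103.1181
  2       105.00       101.2699       202.5398
  3       105.00        99.4549       298.3646
  4       105.00        97.6723       390.6894
  5       105.00        95.9218       479.6089
  6     2,105.00     1,888.5374    11,331.2243
  Σ                  2,385.9744    12,805.5451
P = 2,385.9744; Macaulay duration = 12,805.5451 / 2,385.9744 = 5.36701 half-year periods = 2.68350 years.
Modified duration = D_Mac / (1 + y) = 2.68350 / 1.01825 = 2.63541 years.

2.635 years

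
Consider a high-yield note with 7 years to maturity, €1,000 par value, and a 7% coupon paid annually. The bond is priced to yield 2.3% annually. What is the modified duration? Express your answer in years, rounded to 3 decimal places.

Periodic yield y = 0.023. First find Macaulay duration:
  t   CF        PV=CF/(1+0.023)^t    t·PV
  1        70.00        68.4262        68.4262
  2        70.00        66.8878       133.7756
  3        70.00        65.3839       196.1518
  4        70.00        63.9139       255.6557
  5        70.00        62.4770       312.3848
  6        70.00        61.0723       366.4338
  7     1,070.00       912.5451     6,387.8158
  Σ                  1,300.7062     7,720.6436
P = 1,300.7062; Macaulay duration = 7,720.6436 / 1,300.7062 = 5.93573 years.
Modified duration = D_Mac / (1 + y) = 5.93573 / 1.023 = 5.80228 years.

5.802 years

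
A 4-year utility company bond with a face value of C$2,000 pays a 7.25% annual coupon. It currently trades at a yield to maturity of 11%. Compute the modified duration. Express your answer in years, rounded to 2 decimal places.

3.23 years

Periodic yield y = 0.11. First find Macaulay duration:
  t   CF        PV=CF/(1+0.11)^t    t·PV
  1       145.00       130.6306       130.6306
  2       145.00       117.6853       235.3705
  3       145.00       106.0228       318.0683
  4     2,145.00     1,412.9779     5,651.9118
  Σ                  1,767.3166     6,335.9811
P = 1,767.3166; Macaulay duration = 6,335.9811 / 1,767.3166 = 3.58509 years.
Modified duration = D_Mac / (1 + y) = 3.58509 / 1.11 = 3.22981 years.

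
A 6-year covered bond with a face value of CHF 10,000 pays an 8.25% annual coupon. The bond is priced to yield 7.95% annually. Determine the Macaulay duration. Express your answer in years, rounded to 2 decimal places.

Periodic yield y = 0.0795. Discount each cash flow and weight by its year:
  t   CF        PV=CF/(1+0.0795)^t    t·PV
  1       825.00       764.2427       764.2427
  2       825.00       707.9599     1,415.9198
  3       825.00       655.8220     1,967.4661
  4       825.00       607.5239     2,430.0956
  5       825.00       562.7827     2,813.9133
  6    10,825.00     6,840.5658    41,043.3948
  Σ                 10,138.8970    50,435.0324
Price P = Σ PV = 10,138.8970.
Macaulay duration = Σ(t·PV) / P = 50,435.0324 / 10,138.8970 = 4.97441 years.

4.97 years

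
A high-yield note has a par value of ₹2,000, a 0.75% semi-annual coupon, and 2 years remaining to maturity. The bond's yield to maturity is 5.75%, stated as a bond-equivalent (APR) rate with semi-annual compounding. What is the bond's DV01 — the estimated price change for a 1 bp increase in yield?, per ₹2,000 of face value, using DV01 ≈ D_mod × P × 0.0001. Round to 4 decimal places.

Periodic yield y = 0.02875.
  t   CF        PV=CF/(1+0.02875)^t    t·PV
  1         7.50         7.2904         7.2904
  2         7.50         7.0867        14.1733
  3         7.50         6.8886        20.6658
  4     2,007.50     1,792.3225     7,169.2901
  Σ                  1,813.5882     7,211.4196
P = 1,813.5882; D_Mac = 3.97633 half-year periods = 1.98816 yrs; D_mod = 1.93260 yrs.
DV01 ≈ 1.93260 × 1,813.5882 × 0.0001 = 0.350494.

₹0.3505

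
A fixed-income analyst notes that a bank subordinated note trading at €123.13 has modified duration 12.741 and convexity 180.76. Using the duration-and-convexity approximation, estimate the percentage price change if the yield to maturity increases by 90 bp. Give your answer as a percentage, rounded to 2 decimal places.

-10.73%

Duration effect: -D_mod·Δy = -12.741 × (+0.009) = -0.114669
Convexity effect: ½·C·(Δy)² = 0.5 × 180.76 × (0.009)² = +0.00732078
ΔP/P ≈ -0.114669 + 0.00732078 = -0.10734822
= -10.734822%.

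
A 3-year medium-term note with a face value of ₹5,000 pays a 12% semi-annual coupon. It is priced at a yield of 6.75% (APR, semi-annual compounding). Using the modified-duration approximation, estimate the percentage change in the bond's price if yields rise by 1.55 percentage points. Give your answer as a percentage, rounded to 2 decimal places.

Periodic yield y = 0.03375. Modified duration first:
  t   CF        PV=CF/(1+0.03375)^t    t·PV
  1       300.00       290.2056       290.2056
  2       300.00       280.7309       561.4618
  3       300.00       271.5656       814.6967
  4       300.00       262.6995     1,050.7978
  5       300.00       254.1228     1,270.6140
  6     5,300.00     4,342.9290    26,057.5743
  Σ                  5,702.2533    30,045.3501
P = 5,702.2533; D_Mac = 5.26903 half-year periods = 2.63452 yrs; D_mod = 2.63452/(1+0.03375) = 2.54850 yrs.
ΔP/P ≈ -D_mod · Δy = -2.54850 × (+0.0155) = -0.039502 = -3.9502%.

-3.95%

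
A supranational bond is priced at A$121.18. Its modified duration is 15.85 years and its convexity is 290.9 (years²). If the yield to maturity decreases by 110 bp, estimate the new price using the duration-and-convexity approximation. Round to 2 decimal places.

A$144.44

Duration effect: -D_mod·Δy = -15.85 × (-0.011) = +0.174350
Convexity effect: ½·C·(Δy)² = 0.5 × 290.9 × (-0.011)² = +0.01759945
ΔP/P ≈ +0.174350 + 0.01759945 = +0.19194945
New price ≈ 121.18 × (1 + 0.19194945) = 144.440434351.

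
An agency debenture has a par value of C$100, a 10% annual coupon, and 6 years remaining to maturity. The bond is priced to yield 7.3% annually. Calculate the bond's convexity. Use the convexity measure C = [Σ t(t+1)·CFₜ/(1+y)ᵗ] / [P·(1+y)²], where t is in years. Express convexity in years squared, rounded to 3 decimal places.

With y = 0.073:
  t   CF        PV=CF/(1+0.073)^t    t·PV        t(t+1)·PV
  1        10.00         9.3197         9.3197          18.6393
  2        10.00         8.6856        17.3712          52.1137
  3        10.00         8.0947        24.2841          97.1364
  4        10.00         7.5440        30.1760         150.8798
  5        10.00         7.0307        35.1537         210.9224
  6       110.00        72.0766       432.4597       3,027.2176
  Σ                    112.7513       548.7643       3,556.9092
P = 112.7513.
Convexity = Σ t(t+1)·PV / [P·(1+y)²] = 3,556.9092 / (112.7513 × 1.151329) = 27.40007.

27.400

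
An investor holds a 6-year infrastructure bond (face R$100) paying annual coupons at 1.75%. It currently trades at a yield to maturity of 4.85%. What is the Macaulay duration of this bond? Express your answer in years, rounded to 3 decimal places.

Periodic yield y = 0.0485. Discount each cash flow and weight by its year:
  t   CF        PV=CF/(1+0.0485)^t    t·PV
  1         1.75         1.6691         1.6691
  2         1.75         1.5918         3.1837
  3         1.75         1.5182         4.5546
  4         1.75         1.4480         5.7919
  5         1.75         1.3810         6.9050
  6       101.75        76.5815       459.4889
  Σ                     84.1896       481.5933
Price P = Σ PV = 84.1896.
Macaulay duration = Σ(t·PV) / P = 481.5933 / 84.1896 = 5.72034 years.

5.720 years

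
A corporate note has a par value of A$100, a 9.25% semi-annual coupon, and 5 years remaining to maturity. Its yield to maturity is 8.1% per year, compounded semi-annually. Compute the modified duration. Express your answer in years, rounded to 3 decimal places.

3.976 years

Periodic yield y = 0.0405. First find Macaulay duration:
  t   CF        PV=CF/(1+0.0405)^t    t·PV
  1        4.625         4.4450         4.4450
  2        4.625         4.2720         8.5439
  3        4.625         4.1057        12.3171
  4        4.625         3.9459        15.7835
  5        4.625         3.7923        18.9614
  6        4.625         3.6447        21.8681
  7        4.625         3.5028        24.5197
  8        4.625         3.3665        26.9318
  9        4.625         3.2354        29.1189
  10     104.625        70.3420       703.4199
  Σ                    104.6522       865.9092
P = 104.6522; Macaulay duration = 865.9092 / 104.6522 = 8.27416 half-year periods = 4.13708 years.
Modified duration = D_Mac / (1 + y) = 4.13708 / 1.0405 = 3.97605 years.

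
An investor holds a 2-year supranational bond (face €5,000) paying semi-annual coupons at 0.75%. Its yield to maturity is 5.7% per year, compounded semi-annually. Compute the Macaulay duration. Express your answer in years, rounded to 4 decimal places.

1.9882 years

Periodic yield y = 0.0285. Discount each cash flow and weight by its period:
  t   CF        PV=CF/(1+0.0285)^t    t·PV
  1        18.75        18.2304        18.2304
  2        18.75        17.7253        35.4505
  3        18.75        17.2341        51.7023
  4     5,018.75     4,485.1645    17,940.6581
  Σ                  4,538.3543    18,046.0413
Price P = Σ PV = 4,538.3543.
Macaulay duration = Σ(t·PV) / P = 18,046.0413 / 4,538.3543 = 3.97634 half-year periods.
In years: 3.97634 / 2 = 1.98817 years.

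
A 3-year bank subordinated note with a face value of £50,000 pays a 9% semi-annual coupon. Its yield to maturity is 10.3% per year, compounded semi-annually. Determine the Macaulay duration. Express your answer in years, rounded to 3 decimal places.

Periodic yield y = 0.0515. Discount each cash flow and weight by its period:
  t   CF        PV=CF/(1+0.0515)^t    t·PV
  1     2,250.00     2,139.8003     2,139.8003
  2     2,250.00     2,034.9979     4,069.9958
  3     2,250.00     1,935.3285     5,805.9854
  4     2,250.00     1,840.5406     7,362.1625
  5     2,250.00     1,750.3953     8,751.9764
  6    52,250.00    38,657.2212   231,943.3273
  Σ                 48,358.2838   260,073.2478
Price P = Σ PV = 48,358.2838.
Macaulay duration = Σ(t·PV) / P = 260,073.2478 / 48,358.2838 = 5.37805 half-year periods.
In years: 5.37805 / 2 = 2.68902 years.

2.689 years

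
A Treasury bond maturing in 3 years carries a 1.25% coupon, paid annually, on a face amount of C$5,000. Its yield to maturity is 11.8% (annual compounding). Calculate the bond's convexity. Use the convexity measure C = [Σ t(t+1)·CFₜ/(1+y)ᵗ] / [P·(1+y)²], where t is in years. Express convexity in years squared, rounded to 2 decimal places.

With y = 0.118:
  t   CF        PV=CF/(1+0.118)^t    t·PV        t(t+1)·PV
  1        62.50        55.9034        55.9034         111.8068
  2        62.50        50.0030       100.0061         300.0182
  3     5,062.50     3,622.7605    10,868.2815      43,473.1262
  Σ                  3,728.6670    11,024.1910      43,884.9512
P = 3,728.6670.
Convexity = Σ t(t+1)·PV / [P·(1+y)²] = 43,884.9512 / (3,728.6670 × 1.249924) = 9.41626.

9.42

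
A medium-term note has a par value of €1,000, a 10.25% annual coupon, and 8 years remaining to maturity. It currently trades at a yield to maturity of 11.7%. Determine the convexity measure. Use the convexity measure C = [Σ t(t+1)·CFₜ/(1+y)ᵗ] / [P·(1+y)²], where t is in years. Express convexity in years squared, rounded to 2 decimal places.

36.53

With y = 0.117:
  t   CF        PV=CF/(1+0.117)^t    t·PV        t(t+1)·PV
  1       102.50        91.7637        91.7637         183.5273
  2       102.50        82.1519       164.3038         492.9113
  3       102.50        73.5469       220.6407         882.5627
  4       102.50        65.8432       263.3729       1,316.8647
  5       102.50        58.9465       294.7325       1,768.3949
  6       102.50        52.7722       316.6329       2,216.4305
  7       102.50        47.2445       330.7118       2,645.6944
  8     1,102.50       454.9390     3,639.5124      32,755.6114
  Σ                    927.2079     5,321.6706      42,261.9973
P = 927.2079.
Convexity = Σ t(t+1)·PV / [P·(1+y)²] = 42,261.9973 / (927.2079 × 1.247689) = 36.53142.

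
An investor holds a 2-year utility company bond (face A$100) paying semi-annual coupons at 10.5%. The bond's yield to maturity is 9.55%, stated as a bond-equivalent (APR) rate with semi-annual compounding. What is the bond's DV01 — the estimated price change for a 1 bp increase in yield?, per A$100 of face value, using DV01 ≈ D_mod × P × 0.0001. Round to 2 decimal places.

A$0.02

Periodic yield y = 0.04775.
  t   CF        PV=CF/(1+0.04775)^t    t·PV
  1         5.25         5.0107         5.0107
  2         5.25         4.7824         9.5648
  3         5.25         4.5644        13.6933
  4       105.25        87.3356       349.3425
  Σ                    101.6932       377.6113
P = 101.6932; D_Mac = 3.71324 half-year periods = 1.85662 yrs; D_mod = 1.77201 yrs.
DV01 ≈ 1.77201 × 101.6932 × 0.0001 = 0.018020.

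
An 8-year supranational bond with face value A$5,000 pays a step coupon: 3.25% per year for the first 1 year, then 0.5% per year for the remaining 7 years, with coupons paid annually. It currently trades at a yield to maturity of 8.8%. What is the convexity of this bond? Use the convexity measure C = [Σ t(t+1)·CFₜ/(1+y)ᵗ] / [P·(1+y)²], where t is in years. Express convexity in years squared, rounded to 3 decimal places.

56.227

With y = 0.088:
  t   CF        PV=CF/(1+0.088)^t    t·PV        t(t+1)·PV
  1       162.50       149.3566       149.3566         298.7132
  2        25.00        21.1194        42.2389         126.7166
  3        25.00        19.4112        58.2337         232.9349
  4        25.00        17.8412        71.3649         356.8243
  5        25.00        16.3982        81.9909         491.9453
  6        25.00        15.0719        90.4311         633.0178
  7        25.00        13.8528        96.9696         775.7571
  8     5,025.00     2,559.2040    20,473.6319     184,262.6869
  Σ                  2,812.2553    21,064.2176     187,178.5961
P = 2,812.2553.
Convexity = Σ t(t+1)·PV / [P·(1+y)²] = 187,178.5961 / (2,812.2553 × 1.183744) = 56.22684.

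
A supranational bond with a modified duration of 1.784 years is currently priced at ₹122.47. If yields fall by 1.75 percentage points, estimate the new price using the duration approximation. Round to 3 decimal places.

₹126.294

Duration approximation: ΔP/P ≈ -D_mod · Δy = -1.784 × (-0.0175) = +0.031220.
New price ≈ 122.47 × (1 + 0.031220) = 126.2935134.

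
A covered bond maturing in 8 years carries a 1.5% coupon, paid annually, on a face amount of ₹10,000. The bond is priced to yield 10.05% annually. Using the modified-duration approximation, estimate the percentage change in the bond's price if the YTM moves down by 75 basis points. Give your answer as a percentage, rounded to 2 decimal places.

Periodic yield y = 0.1005. Modified duration first:
  t   CF        PV=CF/(1+0.1005)^t    t·PV
  1       150.00       136.3017       136.3017
  2       150.00       123.8543       247.7086
  3       150.00       112.5437       337.6310
  4       150.00       102.2660       409.0638
  5       150.00        92.9268       464.6340
  6       150.00        84.4405       506.6432
  7       150.00        76.7292       537.1047
  8    10,150.00     4,717.8667    37,742.9337
  Σ                  5,446.9289    40,382.0209
P = 5,446.9289; D_Mac = 7.41372 yrs; D_mod = 7.41372/(1+0.1005) = 6.73669 yrs.
ΔP/P ≈ -D_mod · Δy = -6.73669 × (-0.0075) = +0.050525 = +5.0525%.

+5.05%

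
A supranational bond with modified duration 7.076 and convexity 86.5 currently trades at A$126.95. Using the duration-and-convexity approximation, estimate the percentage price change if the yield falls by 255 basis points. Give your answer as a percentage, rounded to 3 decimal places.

Duration effect: -D_mod·Δy = -7.076 × (-0.0255) = +0.180438
Convexity effect: ½·C·(Δy)² = 0.5 × 86.5 × (-0.0255)² = +0.0281233125
ΔP/P ≈ +0.180438 + 0.0281233125 = +0.2085613125
= +20.85613125%.

+20.856%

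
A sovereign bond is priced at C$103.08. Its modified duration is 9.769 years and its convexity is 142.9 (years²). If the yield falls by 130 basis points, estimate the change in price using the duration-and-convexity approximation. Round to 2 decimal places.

+C$14.34

Duration effect: -D_mod·Δy = -9.769 × (-0.013) = +0.126997
Convexity effect: ½·C·(Δy)² = 0.5 × 142.9 × (-0.013)² = +0.01207505
ΔP/P ≈ +0.126997 + 0.01207505 = +0.13907205
ΔP ≈ 103.08 × (+0.13907205) = +14.335546914.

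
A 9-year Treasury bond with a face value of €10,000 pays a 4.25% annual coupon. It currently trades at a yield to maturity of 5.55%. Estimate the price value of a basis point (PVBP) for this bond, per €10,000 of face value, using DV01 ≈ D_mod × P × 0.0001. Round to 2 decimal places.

€6.54

Periodic yield y = 0.0555.
  t   CF        PV=CF/(1+0.0555)^t    t·PV
  1       425.00       402.6528       402.6528
  2       425.00       381.4806       762.9612
  3       425.00       361.4217     1,084.2651
  4       425.00       342.4175     1,369.6701
  5       425.00       324.4126     1,622.0631
  6       425.00       307.3544     1,844.1267
  7       425.00       291.1932     2,038.3526
  8       425.00       275.8818     2,207.0543
  9    10,425.00     6,411.3860    57,702.4740
  Σ                  9,098.2007    69,033.6198
P = 9,098.2007; D_Mac = 7.58761 yrs; D_mod = 7.18864 yrs.
DV01 ≈ 7.18864 × 9,098.2007 × 0.0001 = 6.540371.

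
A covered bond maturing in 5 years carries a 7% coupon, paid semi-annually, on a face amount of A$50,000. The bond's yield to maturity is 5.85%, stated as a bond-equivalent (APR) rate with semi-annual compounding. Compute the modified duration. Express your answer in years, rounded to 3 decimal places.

4.201 years

Periodic yield y = 0.02925. First find Macaulay duration:
  t   CF        PV=CF/(1+0.02925)^t    t·PV
  1     1,750.00     1,700.2672     1,700.2672
  2     1,750.00     1,651.9477     3,303.8954
  3     1,750.00     1,605.0014     4,815.0043
  4     1,750.00     1,559.3893     6,237.5571
  5     1,750.00     1,515.0734     7,575.3669
  6     1,750.00     1,472.0169     8,832.1014
  7     1,750.00     1,430.1840    10,011.2881
  8     1,750.00     1,389.5400    11,116.3197
  9     1,750.00     1,350.0510    12,150.4588
  10   51,750.00    38,788.3761   387,883.7605
  Σ                 52,461.8469   453,626.0195
P = 52,461.8469; Macaulay duration = 453,626.0195 / 52,461.8469 = 8.64678 half-year periods = 4.32339 years.
Modified duration = D_Mac / (1 + y) = 4.32339 / 1.02925 = 4.20052 years.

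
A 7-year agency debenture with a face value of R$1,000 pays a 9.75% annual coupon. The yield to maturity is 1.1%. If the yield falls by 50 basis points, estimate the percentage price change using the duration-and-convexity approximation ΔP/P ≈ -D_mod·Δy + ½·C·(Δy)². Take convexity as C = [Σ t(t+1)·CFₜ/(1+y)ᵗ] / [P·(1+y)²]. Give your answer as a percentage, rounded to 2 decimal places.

With y = 0.011:
  t   CF        PV=CF/(1+0.011)^t    t·PV        t(t+1)·PV
  1        97.50        96.4392        96.4392         192.8783
  2        97.50        95.3899       190.7798         572.3393
  3        97.50        94.3520       283.0560       1,132.2241
  4        97.50        93.3254       373.3017       1,866.5086
  5        97.50        92.3100       461.5501       2,769.3006
  6        97.50        91.3057       547.8339       3,834.8376
  7     1,097.50     1,016.5914     7,116.1399      56,929.1195
  Σ                  1,579.7136     9,069.1006      67,297.2079
P = 1,579.7136; D_Mac = 5.74098 yrs; D_mod = 5.67851 yrs; C = 41.67891.
Duration effect: -5.67851 × (-0.005) = +0.028393
Convexity effect: 0.5 × 41.67891 × (-0.005)² = +0.0005210
ΔP/P ≈ +0.028393 + 0.0005210 = +0.028914 = +2.8914%.

+2.89%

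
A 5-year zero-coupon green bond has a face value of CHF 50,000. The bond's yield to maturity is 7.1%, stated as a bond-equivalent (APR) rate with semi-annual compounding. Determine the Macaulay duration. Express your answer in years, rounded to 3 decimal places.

A zero-coupon bond has a single cash flow at maturity, so its Macaulay duration equals its maturity: 5 years.
(Equivalently: 10 semi-annual periods ÷ 2 = 5 years.)

5.000 years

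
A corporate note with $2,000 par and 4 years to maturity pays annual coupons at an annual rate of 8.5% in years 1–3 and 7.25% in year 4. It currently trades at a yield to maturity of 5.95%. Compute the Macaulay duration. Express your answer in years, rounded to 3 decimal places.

3.570 years

Periodic yield y = 0.0595. Discount each cash flow and weight by its year:
  t   CF        PV=CF/(1+0.0595)^t    t·PV
  1       170.00       160.4530       160.4530
  2       170.00       151.4422       302.8845
  3       170.00       142.9375       428.8124
  4     2,145.00     1,702.2504     6,809.0017
  Σ                  2,157.0832     7,701.1516
Price P = Σ PV = 2,157.0832.
Macaulay duration = Σ(t·PV) / P = 7,701.1516 / 2,157.0832 = 3.57017 years.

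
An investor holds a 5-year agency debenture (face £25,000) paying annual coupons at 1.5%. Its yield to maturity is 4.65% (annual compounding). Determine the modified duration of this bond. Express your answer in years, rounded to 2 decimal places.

4.63 years

Periodic yield y = 0.0465. First find Macaulay duration:
  t   CF        PV=CF/(1+0.0465)^t    t·PV
  1       375.00       358.3373       358.3373
  2       375.00       342.4150       684.8300
  3       375.00       327.2002       981.6006
  4       375.00       312.6614     1,250.6458
  5    25,375.00    20,216.6824   101,083.4118
  Σ                 21,557.2963   104,358.8256
P = 21,557.2963; Macaulay duration = 104,358.8256 / 21,557.2963 = 4.84100 years.
Modified duration = D_Mac / (1 + y) = 4.84100 / 1.0465 = 4.62589 years.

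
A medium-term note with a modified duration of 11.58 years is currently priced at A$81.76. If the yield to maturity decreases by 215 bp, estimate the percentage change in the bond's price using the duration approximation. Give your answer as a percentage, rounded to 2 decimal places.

Duration approximation: ΔP/P ≈ -D_mod · Δy = -11.58 × (-0.0215) = +0.248970.
As a percentage: +24.8970%.

+24.90%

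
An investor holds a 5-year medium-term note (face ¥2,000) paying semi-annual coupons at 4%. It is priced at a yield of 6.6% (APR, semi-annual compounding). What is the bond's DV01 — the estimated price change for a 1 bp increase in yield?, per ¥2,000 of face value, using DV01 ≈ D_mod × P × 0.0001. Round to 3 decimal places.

¥0.785

Periodic yield y = 0.033.
  t   CF        PV=CF/(1+0.033)^t    t·PV
  1        40.00        38.7222        38.7222
  2        40.00        37.4852        74.9703
  3        40.00        36.2877       108.8630
  4        40.00        35.1284       140.5137
  5        40.00        34.0062       170.0311
  6        40.00        32.9199       197.5192
  7        40.00        31.8682       223.0775
  8        40.00        30.8502       246.8013
  9        40.00        29.8646       268.7816
  10    2,040.00     1,474.4395    14,744.3948
  Σ                  1,781.5720    16,213.6748
P = 1,781.5720; D_Mac = 9.10077 half-year periods = 4.55038 yrs; D_mod = 4.40502 yrs.
DV01 ≈ 4.40502 × 1,781.5720 × 0.0001 = 0.784786.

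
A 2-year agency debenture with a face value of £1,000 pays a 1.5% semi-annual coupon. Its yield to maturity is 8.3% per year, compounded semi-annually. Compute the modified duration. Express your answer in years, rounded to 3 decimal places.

1.897 years

Periodic yield y = 0.0415. First find Macaulay duration:
  t   CF        PV=CF/(1+0.0415)^t    t·PV
  1         7.50         7.2012         7.2012
  2         7.50         6.9142        13.8284
  3         7.50         6.6387        19.9161
  4     1,007.50       856.2645     3,425.0581
  Σ                    877.0186     3,466.0038
P = 877.0186; Macaulay duration = 3,466.0038 / 877.0186 = 3.95203 half-year periods = 1.97601 years.
Modified duration = D_Mac / (1 + y) = 1.97601 / 1.0415 = 1.89728 years.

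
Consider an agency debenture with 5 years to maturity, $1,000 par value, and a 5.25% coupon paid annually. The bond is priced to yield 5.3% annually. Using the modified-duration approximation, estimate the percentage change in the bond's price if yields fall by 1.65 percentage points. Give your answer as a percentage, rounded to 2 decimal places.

Periodic yield y = 0.053. Modified duration first:
  t   CF        PV=CF/(1+0.053)^t    t·PV
  1        52.50        49.8575        49.8575
  2        52.50        47.3481        94.6962
  3        52.50        44.9650       134.8949
  4        52.50        42.7018       170.8071
  5     1,052.50       812.9807     4,064.9036
  Σ                    997.8531     4,515.1593
P = 997.8531; D_Mac = 4.52487 yrs; D_mod = 4.52487/(1+0.053) = 4.29713 yrs.
ΔP/P ≈ -D_mod · Δy = -4.29713 × (-0.0165) = +0.070903 = +7.0903%.

+7.09%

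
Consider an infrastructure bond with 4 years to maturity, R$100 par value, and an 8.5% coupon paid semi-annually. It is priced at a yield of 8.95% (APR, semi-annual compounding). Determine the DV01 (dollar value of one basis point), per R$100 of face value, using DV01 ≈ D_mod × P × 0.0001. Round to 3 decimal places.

Periodic yield y = 0.04475.
  t   CF        PV=CF/(1+0.04475)^t    t·PV
  1         4.25         4.0680         4.0680
  2         4.25         3.8937         7.7874
  3         4.25         3.7269        11.1808
  4         4.25         3.5673        14.2692
  5         4.25         3.4145        17.0725
  6         4.25         3.2682        19.6095
  7         4.25         3.1283        21.8978
  8       104.25        73.4475       587.5800
  Σ                     98.5144       683.4652
P = 98.5144; D_Mac = 6.93772 half-year periods = 3.46886 yrs; D_mod = 3.32028 yrs.
DV01 ≈ 3.32028 × 98.5144 × 0.0001 = 0.032710.

R$0.033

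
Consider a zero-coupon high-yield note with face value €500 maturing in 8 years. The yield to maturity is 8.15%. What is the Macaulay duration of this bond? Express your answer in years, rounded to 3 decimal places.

A zero-coupon bond has a single cash flow at maturity, so its Macaulay duration equals its maturity: 8 years.

8.000 years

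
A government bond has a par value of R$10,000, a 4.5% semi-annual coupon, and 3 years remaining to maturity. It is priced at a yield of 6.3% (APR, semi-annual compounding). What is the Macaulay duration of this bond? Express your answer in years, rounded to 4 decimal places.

2.8349 years

Periodic yield y = 0.0315. Discount each cash flow and weight by its period:
  t   CF        PV=CF/(1+0.0315)^t    t·PV
  1       225.00       218.1289       218.1289
  2       225.00       211.4677       422.9354
  3       225.00       205.0099       615.0297
  4       225.00       198.7493       794.9972
  5       225.00       192.6799       963.3994
  6    10,225.00     8,488.8317    50,932.9901
  Σ                  9,514.8674    53,947.4807
Price P = Σ PV = 9,514.8674.
Macaulay duration = Σ(t·PV) / P = 53,947.4807 / 9,514.8674 = 5.66981 half-year periods.
In years: 5.66981 / 2 = 2.83490 years.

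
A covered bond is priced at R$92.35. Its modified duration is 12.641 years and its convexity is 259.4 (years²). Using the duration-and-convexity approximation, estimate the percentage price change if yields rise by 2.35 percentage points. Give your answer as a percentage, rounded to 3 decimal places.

-22.544%

Duration effect: -D_mod·Δy = -12.641 × (+0.0235) = -0.2970635
Convexity effect: ½·C·(Δy)² = 0.5 × 259.4 × (0.0235)² = +0.071626825
ΔP/P ≈ -0.2970635 + 0.071626825 = -0.225436675
= -22.5436675%.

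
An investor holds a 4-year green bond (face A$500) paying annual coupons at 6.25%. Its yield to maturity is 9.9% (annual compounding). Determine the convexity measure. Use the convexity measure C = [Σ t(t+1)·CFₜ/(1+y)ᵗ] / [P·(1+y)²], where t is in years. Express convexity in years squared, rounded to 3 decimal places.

14.569

With y = 0.099:
  t   CF        PV=CF/(1+0.099)^t    t·PV        t(t+1)·PV
  1        31.25        28.4349        28.4349          56.8699
  2        31.25        25.8735        51.7469         155.2408
  3        31.25        23.5427        70.6282         282.5128
  4       531.25       364.1734     1,456.6934       7,283.4672
  Σ                    442.0245     1,607.5035       7,778.0907
P = 442.0245.
Convexity = Σ t(t+1)·PV / [P·(1+y)²] = 7,778.0907 / (442.0245 × 1.207801) = 14.56905.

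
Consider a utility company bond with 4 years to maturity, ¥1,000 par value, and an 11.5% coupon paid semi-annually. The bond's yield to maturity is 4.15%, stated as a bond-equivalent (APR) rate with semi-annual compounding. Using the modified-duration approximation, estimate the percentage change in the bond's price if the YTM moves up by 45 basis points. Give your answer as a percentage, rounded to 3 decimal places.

-1.500%

Periodic yield y = 0.02075. Modified duration first:
  t   CF        PV=CF/(1+0.02075)^t    t·PV
  1        57.50        56.3311        56.3311
  2        57.50        55.1860       110.3720
  3        57.50        54.0642       162.1926
  4        57.50        52.9652       211.8606
  5        57.50        51.8885       259.4424
  6        57.50        50.8337       305.0021
  7        57.50        49.8003       348.6022
  8     1,057.50       897.2744     7,178.1950
  Σ                  1,268.3433     8,631.9981
P = 1,268.3433; D_Mac = 6.80573 half-year periods = 3.40286 yrs; D_mod = 3.40286/(1+0.02075) = 3.33369 yrs.
ΔP/P ≈ -D_mod · Δy = -3.33369 × (+0.0045) = -0.015002 = -1.5002%.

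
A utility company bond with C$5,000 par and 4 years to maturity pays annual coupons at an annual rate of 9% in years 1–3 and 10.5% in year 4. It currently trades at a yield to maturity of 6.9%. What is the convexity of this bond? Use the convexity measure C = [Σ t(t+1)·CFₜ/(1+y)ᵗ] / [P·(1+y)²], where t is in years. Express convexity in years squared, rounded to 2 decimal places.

14.91

With y = 0.069:
  t   CF        PV=CF/(1+0.069)^t    t·PV        t(t+1)·PV
  1       450.00       420.9542       420.9542         841.9083
  2       450.00       393.7831       787.5663       2,362.6988
  3       450.00       368.3659     1,105.0976       4,420.3906
  4     5,525.00     4,230.7899    16,923.1597      84,615.7985
  Σ                  5,413.8931    19,236.7778      92,240.7962
P = 5,413.8931.
Convexity = Σ t(t+1)·PV / [P·(1+y)²] = 92,240.7962 / (5,413.8931 × 1.142761) = 14.90932.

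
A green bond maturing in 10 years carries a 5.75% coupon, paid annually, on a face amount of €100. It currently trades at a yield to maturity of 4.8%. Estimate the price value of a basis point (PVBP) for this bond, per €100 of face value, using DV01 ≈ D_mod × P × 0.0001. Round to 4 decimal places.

Periodic yield y = 0.048.
  t   CF        PV=CF/(1+0.048)^t    t·PV
  1         5.75         5.4866         5.4866
  2         5.75         5.2353        10.4707
  3         5.75         4.9956        14.9867
  4         5.75         4.7668        19.0670
  5         5.75         4.5484        22.7421
  6         5.75         4.3401        26.0406
  7         5.75         4.1413        28.9892
  8         5.75         3.9516        31.6131
  9         5.75         3.7707        33.9359
  10      105.75        66.1710       661.7098
  Σ                    107.4074       855.0418
P = 107.4074; D_Mac = 7.96073 yrs; D_mod = 7.59612 yrs.
DV01 ≈ 7.59612 × 107.4074 × 0.0001 = 0.081588.

€0.0816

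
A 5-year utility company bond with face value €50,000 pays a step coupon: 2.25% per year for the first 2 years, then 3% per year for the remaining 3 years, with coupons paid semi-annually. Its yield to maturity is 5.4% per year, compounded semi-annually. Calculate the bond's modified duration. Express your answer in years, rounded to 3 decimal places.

Periodic yield y = 0.027. First find Macaulay duration:
  t   CF        PV=CF/(1+0.027)^t    t·PV
  1       562.50       547.7118       547.7118
  2       562.50       533.3123     1,066.6247
  3       562.50       519.2915     1,557.8744
  4       562.50       505.6392     2,022.5569
  5       750.00       656.4612     3,282.3059
  6       750.00       639.2027     3,835.2162
  7       750.00       622.3980     4,356.7857
  8       750.00       606.0350     4,848.2801
  9       750.00       590.1023     5,310.9203
  10   50,750.00    38,880.4793   388,804.7935
  Σ                 44,100.6333   415,633.0694
P = 44,100.6333; Macaulay duration = 415,633.0694 / 44,100.6333 = 9.42465 half-year periods = 4.71233 years.
Modified duration = D_Mac / (1 + y) = 4.71233 / 1.027 = 4.58844 years.

4.588 years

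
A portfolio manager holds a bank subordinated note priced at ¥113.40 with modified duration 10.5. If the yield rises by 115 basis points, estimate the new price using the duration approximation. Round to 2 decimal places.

Duration approximation: ΔP/P ≈ -D_mod · Δy = -10.5 × (+0.0115) = -0.120750.
New price ≈ 113.40 × (1 - 0.120750) = 99.70695.

¥99.71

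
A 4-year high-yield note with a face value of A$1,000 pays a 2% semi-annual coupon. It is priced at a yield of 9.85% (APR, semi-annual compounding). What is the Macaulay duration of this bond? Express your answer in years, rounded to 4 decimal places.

3.8369 years

Periodic yield y = 0.04925. Discount each cash flow and weight by its period:
  t   CF        PV=CF/(1+0.04925)^t    t·PV
  1        10.00         9.5306         9.5306
  2        10.00         9.0833        18.1665
  3        10.00         8.6569        25.9707
  4        10.00         8.2506        33.0023
  5        10.00         7.8633        39.3165
  6        10.00         7.4942        44.9653
  7        10.00         7.1424        49.9971
  8     1,010.00       687.5267     5,500.2134
  Σ                    745.5480     5,721.1625
Price P = Σ PV = 745.5480.
Macaulay duration = Σ(t·PV) / P = 5,721.1625 / 745.5480 = 7.67377 half-year periods.
In years: 7.67377 / 2 = 3.83688 years.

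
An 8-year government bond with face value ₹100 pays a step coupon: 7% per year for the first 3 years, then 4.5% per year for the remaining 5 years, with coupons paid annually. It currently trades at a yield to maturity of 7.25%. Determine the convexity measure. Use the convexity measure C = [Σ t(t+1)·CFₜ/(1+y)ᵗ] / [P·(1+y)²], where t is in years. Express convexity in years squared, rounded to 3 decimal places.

With y = 0.0725:
  t   CF        PV=CF/(1+0.0725)^t    t·PV        t(t+1)·PV
  1         7.00         6.5268         6.5268          13.0536
  2         7.00         6.0856        12.1712          36.5136
  3         7.00         5.6742        17.0227          68.0906
  4         4.50         3.4011        13.6045          68.0226
  5         4.50         3.1712        15.8561          95.1365
  6         4.50         2.9568        17.7411         124.1875
  7         4.50         2.7570        19.2988         154.3901
  8       104.50        59.6950       477.5599       4,298.0393
  Σ                     90.2678       579.7810       4,857.4339
P = 90.2678.
Convexity = Σ t(t+1)·PV / [P·(1+y)²] = 4,857.4339 / (90.2678 × 1.150256) = 46.78208.

46.782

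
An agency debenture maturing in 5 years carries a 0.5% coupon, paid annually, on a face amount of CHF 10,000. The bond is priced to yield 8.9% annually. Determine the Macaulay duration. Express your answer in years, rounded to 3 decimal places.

Periodic yield y = 0.089. Discount each cash flow and weight by its year:
  t   CF        PV=CF/(1+0.089)^t    t·PV
  1        50.00        45.9137        45.9137
  2        50.00        42.1613        84.3226
  3        50.00        38.7156       116.1469
  4        50.00        35.5515       142.2062
  5    10,050.00     6,561.8555    32,809.2775
  Σ                  6,724.1977    33,197.8670
Price P = Σ PV = 6,724.1977.
Macaulay duration = Σ(t·PV) / P = 33,197.8670 / 6,724.1977 = 4.93707 years.

4.937 years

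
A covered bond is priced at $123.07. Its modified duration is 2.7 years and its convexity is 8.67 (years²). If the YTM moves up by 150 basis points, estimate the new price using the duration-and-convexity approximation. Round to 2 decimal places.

$118.21

Duration effect: -D_mod·Δy = -2.7 × (+0.015) = -0.040500
Convexity effect: ½·C·(Δy)² = 0.5 × 8.67 × (0.015)² = +0.000975375
ΔP/P ≈ -0.040500 + 0.000975375 = -0.039524625
New price ≈ 123.07 × (1 - 0.039524625) = 118.20570440125.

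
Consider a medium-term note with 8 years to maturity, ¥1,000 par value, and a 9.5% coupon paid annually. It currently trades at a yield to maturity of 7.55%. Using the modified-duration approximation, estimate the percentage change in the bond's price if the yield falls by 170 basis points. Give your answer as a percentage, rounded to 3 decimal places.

+9.588%

Periodic yield y = 0.0755. Modified duration first:
  t   CF        PV=CF/(1+0.0755)^t    t·PV
  1        95.00        88.3310        88.3310
  2        95.00        82.1302       164.2604
  3        95.00        76.3646       229.0939
  4        95.00        71.0039       284.0154
  5        95.00        66.0194       330.0970
  6        95.00        61.3848       368.3090
  7        95.00        57.0756       399.5294
  8     1,095.00       611.6892     4,893.5135
  Σ                  1,113.9987     6,757.1496
P = 1,113.9987; D_Mac = 6.06567 yrs; D_mod = 6.06567/(1+0.0755) = 5.63986 yrs.
ΔP/P ≈ -D_mod · Δy = -5.63986 × (-0.017) = +0.095878 = +9.5878%.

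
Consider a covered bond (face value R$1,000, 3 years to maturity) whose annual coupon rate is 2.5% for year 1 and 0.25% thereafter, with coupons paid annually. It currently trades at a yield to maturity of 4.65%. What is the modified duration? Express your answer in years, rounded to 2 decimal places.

2.81 years

Periodic yield y = 0.0465. First find Macaulay duration:
  t   CF        PV=CF/(1+0.0465)^t    t·PV
  1        25.00        23.8892        23.8892
  2         2.50         2.2828         4.5655
  3     1,002.50       874.7152     2,624.1457
  Σ                    900.8871     2,652.6003
P = 900.8871; Macaulay duration = 2,652.6003 / 900.8871 = 2.94443 years.
Modified duration = D_Mac / (1 + y) = 2.94443 / 1.0465 = 2.81360 years.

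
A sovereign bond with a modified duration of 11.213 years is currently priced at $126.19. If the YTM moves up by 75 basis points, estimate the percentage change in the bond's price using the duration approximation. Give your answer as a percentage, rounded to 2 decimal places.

-8.41%

Duration approximation: ΔP/P ≈ -D_mod · Δy = -11.213 × (+0.0075) = -0.0840975.
As a percentage: -8.40975%.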